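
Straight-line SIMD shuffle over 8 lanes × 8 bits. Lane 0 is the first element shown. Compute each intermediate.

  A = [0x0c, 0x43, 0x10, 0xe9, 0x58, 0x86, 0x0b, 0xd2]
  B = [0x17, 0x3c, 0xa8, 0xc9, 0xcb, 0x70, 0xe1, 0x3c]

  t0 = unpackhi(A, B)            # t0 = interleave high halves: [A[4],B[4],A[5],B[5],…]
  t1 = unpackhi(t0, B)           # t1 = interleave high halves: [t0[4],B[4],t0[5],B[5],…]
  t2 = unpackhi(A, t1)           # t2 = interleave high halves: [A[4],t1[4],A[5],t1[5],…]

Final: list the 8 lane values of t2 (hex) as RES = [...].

t0 = [0x58, 0xcb, 0x86, 0x70, 0x0b, 0xe1, 0xd2, 0x3c]
t1 = [0x0b, 0xcb, 0xe1, 0x70, 0xd2, 0xe1, 0x3c, 0x3c]
t2 = [0x58, 0xd2, 0x86, 0xe1, 0x0b, 0x3c, 0xd2, 0x3c]

RES = [ 0x58  0xd2  0x86  0xe1  0x0b  0x3c  0xd2  0x3c ]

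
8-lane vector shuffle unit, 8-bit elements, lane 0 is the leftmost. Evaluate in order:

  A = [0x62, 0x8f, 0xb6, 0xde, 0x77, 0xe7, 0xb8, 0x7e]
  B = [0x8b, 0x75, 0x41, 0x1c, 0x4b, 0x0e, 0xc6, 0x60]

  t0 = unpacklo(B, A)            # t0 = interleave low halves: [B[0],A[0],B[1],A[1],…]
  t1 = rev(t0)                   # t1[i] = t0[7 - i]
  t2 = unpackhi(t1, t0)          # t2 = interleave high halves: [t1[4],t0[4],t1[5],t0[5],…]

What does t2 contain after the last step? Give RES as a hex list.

RES = [0x8f, 0x41, 0x75, 0xb6, 0x62, 0x1c, 0x8b, 0xde]

  t0: 8b 62 75 8f 41 b6 1c de
  t1: de 1c b6 41 8f 75 62 8b
  t2: 8f 41 75 b6 62 1c 8b de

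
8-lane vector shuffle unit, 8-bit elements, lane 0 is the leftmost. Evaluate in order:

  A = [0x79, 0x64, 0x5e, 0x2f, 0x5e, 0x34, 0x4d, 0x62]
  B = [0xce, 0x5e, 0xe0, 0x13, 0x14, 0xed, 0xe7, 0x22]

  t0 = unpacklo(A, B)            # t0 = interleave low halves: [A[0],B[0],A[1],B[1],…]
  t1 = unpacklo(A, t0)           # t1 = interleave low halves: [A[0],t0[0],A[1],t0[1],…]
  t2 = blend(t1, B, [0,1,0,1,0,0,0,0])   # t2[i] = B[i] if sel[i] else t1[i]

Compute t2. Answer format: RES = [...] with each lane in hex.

→ t0 |79|ce|64|5e|5e|e0|2f|13|
→ t1 |79|79|64|ce|5e|64|2f|5e|
→ t2 |79|5e|64|13|5e|64|2f|5e|

RES = [ 0x79  0x5e  0x64  0x13  0x5e  0x64  0x2f  0x5e ]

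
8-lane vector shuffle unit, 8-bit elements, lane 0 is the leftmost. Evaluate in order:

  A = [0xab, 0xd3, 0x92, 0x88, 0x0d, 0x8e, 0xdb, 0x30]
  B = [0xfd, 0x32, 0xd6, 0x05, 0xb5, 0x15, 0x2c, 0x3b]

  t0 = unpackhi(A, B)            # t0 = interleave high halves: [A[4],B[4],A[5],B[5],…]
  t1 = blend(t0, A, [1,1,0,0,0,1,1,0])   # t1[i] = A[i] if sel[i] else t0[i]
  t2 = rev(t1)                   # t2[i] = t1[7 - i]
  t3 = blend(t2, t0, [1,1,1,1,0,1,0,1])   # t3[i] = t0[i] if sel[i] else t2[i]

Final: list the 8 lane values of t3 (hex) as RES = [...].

RES = [0x0d, 0xb5, 0x8e, 0x15, 0x15, 0x2c, 0xd3, 0x3b]

→ t0 |0d|b5|8e|15|db|2c|30|3b|
→ t1 |ab|d3|8e|15|db|8e|db|3b|
→ t2 |3b|db|8e|db|15|8e|d3|ab|
→ t3 |0d|b5|8e|15|15|2c|d3|3b|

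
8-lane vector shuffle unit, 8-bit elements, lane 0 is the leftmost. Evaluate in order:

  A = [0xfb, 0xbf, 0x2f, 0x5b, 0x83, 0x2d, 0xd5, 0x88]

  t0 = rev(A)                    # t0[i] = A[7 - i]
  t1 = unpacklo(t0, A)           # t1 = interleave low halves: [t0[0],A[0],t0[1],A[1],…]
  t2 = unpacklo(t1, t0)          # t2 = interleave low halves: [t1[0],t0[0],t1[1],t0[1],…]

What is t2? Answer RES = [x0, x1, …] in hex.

RES = [ 0x88  0x88  0xfb  0xd5  0xd5  0x2d  0xbf  0x83 ]

→ t0 |88|d5|2d|83|5b|2f|bf|fb|
→ t1 |88|fb|d5|bf|2d|2f|83|5b|
→ t2 |88|88|fb|d5|d5|2d|bf|83|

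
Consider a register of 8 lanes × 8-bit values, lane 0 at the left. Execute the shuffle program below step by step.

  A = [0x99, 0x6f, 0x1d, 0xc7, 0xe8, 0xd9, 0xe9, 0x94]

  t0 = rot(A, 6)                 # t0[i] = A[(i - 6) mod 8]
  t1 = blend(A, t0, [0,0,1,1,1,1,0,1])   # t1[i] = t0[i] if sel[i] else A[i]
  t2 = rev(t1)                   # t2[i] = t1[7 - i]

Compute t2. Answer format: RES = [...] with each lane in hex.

t0 = [0x1d, 0xc7, 0xe8, 0xd9, 0xe9, 0x94, 0x99, 0x6f]
t1 = [0x99, 0x6f, 0xe8, 0xd9, 0xe9, 0x94, 0xe9, 0x6f]
t2 = [0x6f, 0xe9, 0x94, 0xe9, 0xd9, 0xe8, 0x6f, 0x99]

RES = [0x6f, 0xe9, 0x94, 0xe9, 0xd9, 0xe8, 0x6f, 0x99]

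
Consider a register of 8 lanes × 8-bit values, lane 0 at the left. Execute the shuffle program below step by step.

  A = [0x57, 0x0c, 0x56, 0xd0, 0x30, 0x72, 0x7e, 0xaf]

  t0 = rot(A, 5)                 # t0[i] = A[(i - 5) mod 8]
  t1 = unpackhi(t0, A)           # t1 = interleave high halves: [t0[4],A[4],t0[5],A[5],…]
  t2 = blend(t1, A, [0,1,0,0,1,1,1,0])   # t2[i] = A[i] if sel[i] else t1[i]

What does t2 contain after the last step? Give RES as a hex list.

RES = [ 0xaf  0x0c  0x57  0x72  0x30  0x72  0x7e  0xaf ]

  t0: d0 30 72 7e af 57 0c 56
  t1: af 30 57 72 0c 7e 56 af
  t2: af 0c 57 72 30 72 7e af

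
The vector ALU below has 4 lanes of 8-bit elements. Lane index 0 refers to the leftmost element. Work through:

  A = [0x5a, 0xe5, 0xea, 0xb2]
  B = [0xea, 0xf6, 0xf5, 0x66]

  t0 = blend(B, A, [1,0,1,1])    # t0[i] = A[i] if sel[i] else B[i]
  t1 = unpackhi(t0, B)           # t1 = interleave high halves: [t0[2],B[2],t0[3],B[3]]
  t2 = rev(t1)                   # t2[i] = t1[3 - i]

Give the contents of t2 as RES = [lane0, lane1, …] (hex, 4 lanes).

→ t0 |5a|f6|ea|b2|
→ t1 |ea|f5|b2|66|
→ t2 |66|b2|f5|ea|

RES = [ 0x66  0xb2  0xf5  0xea ]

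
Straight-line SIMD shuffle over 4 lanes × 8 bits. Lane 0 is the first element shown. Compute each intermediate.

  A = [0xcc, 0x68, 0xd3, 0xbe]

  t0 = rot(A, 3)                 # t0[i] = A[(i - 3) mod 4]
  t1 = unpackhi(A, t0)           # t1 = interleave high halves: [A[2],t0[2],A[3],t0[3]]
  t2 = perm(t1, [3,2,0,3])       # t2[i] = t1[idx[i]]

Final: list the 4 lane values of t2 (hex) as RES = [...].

RES = [ 0xcc  0xbe  0xd3  0xcc ]

  t0: 68 d3 be cc
  t1: d3 be be cc
  t2: cc be d3 cc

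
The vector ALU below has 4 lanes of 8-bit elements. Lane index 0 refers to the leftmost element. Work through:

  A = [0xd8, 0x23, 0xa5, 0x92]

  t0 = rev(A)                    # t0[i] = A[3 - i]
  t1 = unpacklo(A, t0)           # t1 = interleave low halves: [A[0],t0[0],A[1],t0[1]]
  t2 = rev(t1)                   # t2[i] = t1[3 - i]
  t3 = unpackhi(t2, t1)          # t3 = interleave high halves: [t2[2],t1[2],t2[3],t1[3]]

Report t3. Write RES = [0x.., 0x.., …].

RES = [ 0x92  0x23  0xd8  0xa5 ]

  t0: 92 a5 23 d8
  t1: d8 92 23 a5
  t2: a5 23 92 d8
  t3: 92 23 d8 a5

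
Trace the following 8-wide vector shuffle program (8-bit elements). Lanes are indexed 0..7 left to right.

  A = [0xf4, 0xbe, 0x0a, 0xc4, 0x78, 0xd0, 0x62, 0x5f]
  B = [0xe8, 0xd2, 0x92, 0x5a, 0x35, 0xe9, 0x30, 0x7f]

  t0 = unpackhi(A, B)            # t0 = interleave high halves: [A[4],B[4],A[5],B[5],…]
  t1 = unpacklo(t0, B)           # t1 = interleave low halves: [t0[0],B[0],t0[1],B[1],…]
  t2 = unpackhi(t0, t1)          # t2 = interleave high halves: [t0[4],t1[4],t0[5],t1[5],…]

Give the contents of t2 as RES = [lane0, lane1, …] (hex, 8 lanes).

  t0: 78 35 d0 e9 62 30 5f 7f
  t1: 78 e8 35 d2 d0 92 e9 5a
  t2: 62 d0 30 92 5f e9 7f 5a

RES = [0x62, 0xd0, 0x30, 0x92, 0x5f, 0xe9, 0x7f, 0x5a]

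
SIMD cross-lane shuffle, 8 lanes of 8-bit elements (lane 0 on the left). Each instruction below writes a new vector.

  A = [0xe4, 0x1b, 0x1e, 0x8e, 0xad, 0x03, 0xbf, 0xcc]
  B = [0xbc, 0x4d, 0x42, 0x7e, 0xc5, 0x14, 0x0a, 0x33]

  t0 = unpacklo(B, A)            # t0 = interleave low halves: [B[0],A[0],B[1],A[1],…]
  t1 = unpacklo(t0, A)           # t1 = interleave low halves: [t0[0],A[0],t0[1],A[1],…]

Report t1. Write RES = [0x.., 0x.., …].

t0 = [0xbc, 0xe4, 0x4d, 0x1b, 0x42, 0x1e, 0x7e, 0x8e]
t1 = [0xbc, 0xe4, 0xe4, 0x1b, 0x4d, 0x1e, 0x1b, 0x8e]

RES = [0xbc, 0xe4, 0xe4, 0x1b, 0x4d, 0x1e, 0x1b, 0x8e]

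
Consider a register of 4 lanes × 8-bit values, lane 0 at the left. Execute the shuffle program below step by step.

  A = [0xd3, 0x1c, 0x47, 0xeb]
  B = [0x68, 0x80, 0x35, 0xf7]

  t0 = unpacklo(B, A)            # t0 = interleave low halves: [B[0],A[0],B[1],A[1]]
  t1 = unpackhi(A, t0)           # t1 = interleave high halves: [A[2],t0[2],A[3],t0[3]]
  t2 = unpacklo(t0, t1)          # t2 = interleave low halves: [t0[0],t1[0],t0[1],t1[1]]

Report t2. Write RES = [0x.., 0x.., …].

→ t0 |68|d3|80|1c|
→ t1 |47|80|eb|1c|
→ t2 |68|47|d3|80|

RES = [0x68, 0x47, 0xd3, 0x80]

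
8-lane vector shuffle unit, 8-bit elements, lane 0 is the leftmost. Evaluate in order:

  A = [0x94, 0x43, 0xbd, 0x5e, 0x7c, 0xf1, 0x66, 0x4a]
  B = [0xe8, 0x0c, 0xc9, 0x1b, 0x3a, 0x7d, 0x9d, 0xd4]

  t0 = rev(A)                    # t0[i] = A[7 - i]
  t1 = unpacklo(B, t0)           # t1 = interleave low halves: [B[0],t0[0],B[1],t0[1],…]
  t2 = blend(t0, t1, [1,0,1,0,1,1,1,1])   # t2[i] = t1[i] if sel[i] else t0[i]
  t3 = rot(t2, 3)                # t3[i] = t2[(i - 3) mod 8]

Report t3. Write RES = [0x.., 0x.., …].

t0 = [0x4a, 0x66, 0xf1, 0x7c, 0x5e, 0xbd, 0x43, 0x94]
t1 = [0xe8, 0x4a, 0x0c, 0x66, 0xc9, 0xf1, 0x1b, 0x7c]
t2 = [0xe8, 0x66, 0x0c, 0x7c, 0xc9, 0xf1, 0x1b, 0x7c]
t3 = [0xf1, 0x1b, 0x7c, 0xe8, 0x66, 0x0c, 0x7c, 0xc9]

RES = [0xf1, 0x1b, 0x7c, 0xe8, 0x66, 0x0c, 0x7c, 0xc9]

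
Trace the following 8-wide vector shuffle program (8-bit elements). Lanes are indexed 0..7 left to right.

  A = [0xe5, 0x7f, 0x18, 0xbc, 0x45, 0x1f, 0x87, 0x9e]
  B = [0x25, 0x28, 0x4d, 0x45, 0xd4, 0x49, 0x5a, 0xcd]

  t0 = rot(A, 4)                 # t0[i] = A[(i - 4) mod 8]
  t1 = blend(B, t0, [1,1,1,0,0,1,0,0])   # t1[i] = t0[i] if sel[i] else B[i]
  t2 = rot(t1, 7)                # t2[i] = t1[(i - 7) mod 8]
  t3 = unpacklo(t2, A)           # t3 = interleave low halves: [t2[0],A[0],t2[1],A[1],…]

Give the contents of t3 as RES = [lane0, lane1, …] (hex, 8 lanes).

RES = [0x1f, 0xe5, 0x87, 0x7f, 0x45, 0x18, 0xd4, 0xbc]

  t0: 45 1f 87 9e e5 7f 18 bc
  t1: 45 1f 87 45 d4 7f 5a cd
  t2: 1f 87 45 d4 7f 5a cd 45
  t3: 1f e5 87 7f 45 18 d4 bc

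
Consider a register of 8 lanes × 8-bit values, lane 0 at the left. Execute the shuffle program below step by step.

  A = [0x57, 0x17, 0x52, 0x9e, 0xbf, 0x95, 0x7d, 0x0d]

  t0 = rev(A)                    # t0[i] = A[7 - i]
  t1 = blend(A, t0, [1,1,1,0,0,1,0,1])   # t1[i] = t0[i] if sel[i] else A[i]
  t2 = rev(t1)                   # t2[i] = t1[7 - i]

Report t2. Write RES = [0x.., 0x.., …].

RES = [ 0x57  0x7d  0x52  0xbf  0x9e  0x95  0x7d  0x0d ]

  t0: 0d 7d 95 bf 9e 52 17 57
  t1: 0d 7d 95 9e bf 52 7d 57
  t2: 57 7d 52 bf 9e 95 7d 0d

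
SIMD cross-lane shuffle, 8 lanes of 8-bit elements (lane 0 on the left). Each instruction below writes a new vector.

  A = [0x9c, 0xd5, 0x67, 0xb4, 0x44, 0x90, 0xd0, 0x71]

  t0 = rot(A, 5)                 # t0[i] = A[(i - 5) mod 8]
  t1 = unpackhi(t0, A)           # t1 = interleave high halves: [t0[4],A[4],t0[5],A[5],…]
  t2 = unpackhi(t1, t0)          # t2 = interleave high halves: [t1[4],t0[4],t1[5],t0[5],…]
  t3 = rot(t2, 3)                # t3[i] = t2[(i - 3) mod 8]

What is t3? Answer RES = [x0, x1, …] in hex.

RES = [0xd5, 0x71, 0x67, 0xd5, 0x71, 0xd0, 0x9c, 0x67]

→ t0 |b4|44|90|d0|71|9c|d5|67|
→ t1 |71|44|9c|90|d5|d0|67|71|
→ t2 |d5|71|d0|9c|67|d5|71|67|
→ t3 |d5|71|67|d5|71|d0|9c|67|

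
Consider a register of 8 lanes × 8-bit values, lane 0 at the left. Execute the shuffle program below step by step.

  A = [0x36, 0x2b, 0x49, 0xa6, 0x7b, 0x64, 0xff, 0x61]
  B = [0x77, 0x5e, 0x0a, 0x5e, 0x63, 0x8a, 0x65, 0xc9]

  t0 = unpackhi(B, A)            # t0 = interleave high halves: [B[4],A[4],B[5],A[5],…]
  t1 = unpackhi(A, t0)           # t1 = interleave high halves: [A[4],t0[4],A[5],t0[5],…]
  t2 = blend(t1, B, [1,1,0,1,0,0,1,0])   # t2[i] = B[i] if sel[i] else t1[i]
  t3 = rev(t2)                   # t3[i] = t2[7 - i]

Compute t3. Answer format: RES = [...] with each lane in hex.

→ t0 |63|7b|8a|64|65|ff|c9|61|
→ t1 |7b|65|64|ff|ff|c9|61|61|
→ t2 |77|5e|64|5e|ff|c9|65|61|
→ t3 |61|65|c9|ff|5e|64|5e|77|

RES = [ 0x61  0x65  0xc9  0xff  0x5e  0x64  0x5e  0x77 ]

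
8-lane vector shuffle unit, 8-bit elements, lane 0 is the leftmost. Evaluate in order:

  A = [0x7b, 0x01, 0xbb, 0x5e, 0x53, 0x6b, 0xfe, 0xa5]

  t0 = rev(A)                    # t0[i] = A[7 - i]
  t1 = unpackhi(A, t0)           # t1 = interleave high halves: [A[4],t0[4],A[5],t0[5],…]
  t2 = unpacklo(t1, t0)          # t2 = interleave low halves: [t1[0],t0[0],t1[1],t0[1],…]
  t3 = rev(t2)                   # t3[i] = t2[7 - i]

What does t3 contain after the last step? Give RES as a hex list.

RES = [ 0x53  0xbb  0x6b  0x6b  0xfe  0x5e  0xa5  0x53 ]

→ t0 |a5|fe|6b|53|5e|bb|01|7b|
→ t1 |53|5e|6b|bb|fe|01|a5|7b|
→ t2 |53|a5|5e|fe|6b|6b|bb|53|
→ t3 |53|bb|6b|6b|fe|5e|a5|53|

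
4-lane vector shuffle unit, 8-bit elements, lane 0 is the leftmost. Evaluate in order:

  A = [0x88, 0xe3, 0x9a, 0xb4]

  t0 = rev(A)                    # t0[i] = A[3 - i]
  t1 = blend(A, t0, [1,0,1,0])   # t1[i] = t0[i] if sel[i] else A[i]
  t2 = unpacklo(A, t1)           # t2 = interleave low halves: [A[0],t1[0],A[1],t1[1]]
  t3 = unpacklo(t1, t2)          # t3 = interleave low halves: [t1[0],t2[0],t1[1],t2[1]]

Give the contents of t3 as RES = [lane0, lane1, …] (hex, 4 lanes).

  t0: b4 9a e3 88
  t1: b4 e3 e3 b4
  t2: 88 b4 e3 e3
  t3: b4 88 e3 b4

RES = [0xb4, 0x88, 0xe3, 0xb4]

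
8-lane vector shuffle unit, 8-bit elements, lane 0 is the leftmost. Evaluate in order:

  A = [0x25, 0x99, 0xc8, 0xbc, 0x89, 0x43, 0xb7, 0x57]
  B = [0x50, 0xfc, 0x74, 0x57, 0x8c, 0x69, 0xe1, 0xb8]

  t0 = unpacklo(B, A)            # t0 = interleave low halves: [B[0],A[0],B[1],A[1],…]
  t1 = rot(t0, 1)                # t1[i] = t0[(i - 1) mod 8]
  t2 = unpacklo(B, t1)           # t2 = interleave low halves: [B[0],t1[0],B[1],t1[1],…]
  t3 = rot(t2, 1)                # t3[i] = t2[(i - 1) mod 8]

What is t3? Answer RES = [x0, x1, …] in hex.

t0 = [0x50, 0x25, 0xfc, 0x99, 0x74, 0xc8, 0x57, 0xbc]
t1 = [0xbc, 0x50, 0x25, 0xfc, 0x99, 0x74, 0xc8, 0x57]
t2 = [0x50, 0xbc, 0xfc, 0x50, 0x74, 0x25, 0x57, 0xfc]
t3 = [0xfc, 0x50, 0xbc, 0xfc, 0x50, 0x74, 0x25, 0x57]

RES = [0xfc, 0x50, 0xbc, 0xfc, 0x50, 0x74, 0x25, 0x57]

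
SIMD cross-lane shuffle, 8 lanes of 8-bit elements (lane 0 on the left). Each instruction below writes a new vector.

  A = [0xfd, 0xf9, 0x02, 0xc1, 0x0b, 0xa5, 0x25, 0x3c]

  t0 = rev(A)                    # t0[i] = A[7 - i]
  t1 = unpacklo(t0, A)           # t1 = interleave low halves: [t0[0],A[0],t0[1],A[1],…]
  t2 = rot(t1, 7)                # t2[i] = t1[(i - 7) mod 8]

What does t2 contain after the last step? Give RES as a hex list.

RES = [ 0xfd  0x25  0xf9  0xa5  0x02  0x0b  0xc1  0x3c ]

t0 = [0x3c, 0x25, 0xa5, 0x0b, 0xc1, 0x02, 0xf9, 0xfd]
t1 = [0x3c, 0xfd, 0x25, 0xf9, 0xa5, 0x02, 0x0b, 0xc1]
t2 = [0xfd, 0x25, 0xf9, 0xa5, 0x02, 0x0b, 0xc1, 0x3c]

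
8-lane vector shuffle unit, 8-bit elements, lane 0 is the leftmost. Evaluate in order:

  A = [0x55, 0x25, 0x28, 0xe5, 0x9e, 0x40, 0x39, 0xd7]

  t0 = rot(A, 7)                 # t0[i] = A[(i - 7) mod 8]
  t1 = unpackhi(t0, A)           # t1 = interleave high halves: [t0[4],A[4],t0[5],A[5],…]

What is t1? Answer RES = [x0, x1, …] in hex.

  t0: 25 28 e5 9e 40 39 d7 55
  t1: 40 9e 39 40 d7 39 55 d7

RES = [0x40, 0x9e, 0x39, 0x40, 0xd7, 0x39, 0x55, 0xd7]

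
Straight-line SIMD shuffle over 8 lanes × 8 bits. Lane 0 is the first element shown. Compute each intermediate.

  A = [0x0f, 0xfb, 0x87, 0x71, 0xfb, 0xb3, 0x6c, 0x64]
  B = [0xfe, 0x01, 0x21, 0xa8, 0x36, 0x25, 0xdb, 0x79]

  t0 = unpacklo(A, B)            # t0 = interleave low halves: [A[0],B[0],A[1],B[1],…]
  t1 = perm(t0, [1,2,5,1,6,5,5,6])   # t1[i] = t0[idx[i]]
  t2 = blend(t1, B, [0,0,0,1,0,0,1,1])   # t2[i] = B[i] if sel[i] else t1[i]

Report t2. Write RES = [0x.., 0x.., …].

→ t0 |0f|fe|fb|01|87|21|71|a8|
→ t1 |fe|fb|21|fe|71|21|21|71|
→ t2 |fe|fb|21|a8|71|21|db|79|

RES = [ 0xfe  0xfb  0x21  0xa8  0x71  0x21  0xdb  0x79 ]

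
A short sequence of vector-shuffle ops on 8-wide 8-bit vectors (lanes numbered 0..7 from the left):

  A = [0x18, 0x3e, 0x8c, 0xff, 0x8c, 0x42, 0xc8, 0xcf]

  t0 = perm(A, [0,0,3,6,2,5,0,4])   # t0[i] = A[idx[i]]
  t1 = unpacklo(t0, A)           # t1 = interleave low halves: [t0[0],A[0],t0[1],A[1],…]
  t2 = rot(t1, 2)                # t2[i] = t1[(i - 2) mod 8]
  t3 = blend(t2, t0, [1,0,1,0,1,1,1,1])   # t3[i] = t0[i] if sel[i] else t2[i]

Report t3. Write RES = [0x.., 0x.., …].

→ t0 |18|18|ff|c8|8c|42|18|8c|
→ t1 |18|18|18|3e|ff|8c|c8|ff|
→ t2 |c8|ff|18|18|18|3e|ff|8c|
→ t3 |18|ff|ff|18|8c|42|18|8c|

RES = [ 0x18  0xff  0xff  0x18  0x8c  0x42  0x18  0x8c ]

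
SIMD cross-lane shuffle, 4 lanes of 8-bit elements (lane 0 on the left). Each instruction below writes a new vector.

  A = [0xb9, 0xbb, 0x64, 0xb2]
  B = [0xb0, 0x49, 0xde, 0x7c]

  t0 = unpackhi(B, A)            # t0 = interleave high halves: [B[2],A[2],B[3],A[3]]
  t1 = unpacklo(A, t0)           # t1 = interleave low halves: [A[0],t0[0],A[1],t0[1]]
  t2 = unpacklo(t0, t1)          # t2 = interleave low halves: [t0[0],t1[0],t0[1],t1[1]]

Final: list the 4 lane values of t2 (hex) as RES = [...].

RES = [ 0xde  0xb9  0x64  0xde ]

  t0: de 64 7c b2
  t1: b9 de bb 64
  t2: de b9 64 de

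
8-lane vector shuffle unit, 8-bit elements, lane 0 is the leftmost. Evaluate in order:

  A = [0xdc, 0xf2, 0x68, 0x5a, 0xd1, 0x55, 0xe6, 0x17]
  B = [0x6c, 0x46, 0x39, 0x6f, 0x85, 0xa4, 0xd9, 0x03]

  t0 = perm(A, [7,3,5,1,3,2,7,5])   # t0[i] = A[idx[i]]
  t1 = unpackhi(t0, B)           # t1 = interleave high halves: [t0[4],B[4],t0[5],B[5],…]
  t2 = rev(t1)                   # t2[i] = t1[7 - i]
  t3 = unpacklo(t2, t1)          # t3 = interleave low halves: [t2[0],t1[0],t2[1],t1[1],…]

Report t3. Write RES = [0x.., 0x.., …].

RES = [ 0x03  0x5a  0x55  0x85  0xd9  0x68  0x17  0xa4 ]

t0 = [0x17, 0x5a, 0x55, 0xf2, 0x5a, 0x68, 0x17, 0x55]
t1 = [0x5a, 0x85, 0x68, 0xa4, 0x17, 0xd9, 0x55, 0x03]
t2 = [0x03, 0x55, 0xd9, 0x17, 0xa4, 0x68, 0x85, 0x5a]
t3 = [0x03, 0x5a, 0x55, 0x85, 0xd9, 0x68, 0x17, 0xa4]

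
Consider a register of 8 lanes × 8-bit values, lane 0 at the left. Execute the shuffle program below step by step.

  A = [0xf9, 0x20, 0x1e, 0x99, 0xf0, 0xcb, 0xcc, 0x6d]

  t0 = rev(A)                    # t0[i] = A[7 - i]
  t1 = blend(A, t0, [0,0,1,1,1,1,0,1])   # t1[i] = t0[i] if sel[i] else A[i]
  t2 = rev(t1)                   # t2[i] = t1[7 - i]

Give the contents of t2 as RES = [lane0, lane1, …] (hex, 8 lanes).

RES = [0xf9, 0xcc, 0x1e, 0x99, 0xf0, 0xcb, 0x20, 0xf9]

→ t0 |6d|cc|cb|f0|99|1e|20|f9|
→ t1 |f9|20|cb|f0|99|1e|cc|f9|
→ t2 |f9|cc|1e|99|f0|cb|20|f9|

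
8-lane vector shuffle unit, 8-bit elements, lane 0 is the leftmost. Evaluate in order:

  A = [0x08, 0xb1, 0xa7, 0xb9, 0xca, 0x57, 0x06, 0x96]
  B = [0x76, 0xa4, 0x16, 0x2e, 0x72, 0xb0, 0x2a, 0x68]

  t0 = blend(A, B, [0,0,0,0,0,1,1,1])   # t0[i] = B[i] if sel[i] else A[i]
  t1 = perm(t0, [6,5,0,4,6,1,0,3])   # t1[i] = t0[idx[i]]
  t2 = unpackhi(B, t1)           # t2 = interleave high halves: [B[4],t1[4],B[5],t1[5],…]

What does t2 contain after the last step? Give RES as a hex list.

RES = [ 0x72  0x2a  0xb0  0xb1  0x2a  0x08  0x68  0xb9 ]

→ t0 |08|b1|a7|b9|ca|b0|2a|68|
→ t1 |2a|b0|08|ca|2a|b1|08|b9|
→ t2 |72|2a|b0|b1|2a|08|68|b9|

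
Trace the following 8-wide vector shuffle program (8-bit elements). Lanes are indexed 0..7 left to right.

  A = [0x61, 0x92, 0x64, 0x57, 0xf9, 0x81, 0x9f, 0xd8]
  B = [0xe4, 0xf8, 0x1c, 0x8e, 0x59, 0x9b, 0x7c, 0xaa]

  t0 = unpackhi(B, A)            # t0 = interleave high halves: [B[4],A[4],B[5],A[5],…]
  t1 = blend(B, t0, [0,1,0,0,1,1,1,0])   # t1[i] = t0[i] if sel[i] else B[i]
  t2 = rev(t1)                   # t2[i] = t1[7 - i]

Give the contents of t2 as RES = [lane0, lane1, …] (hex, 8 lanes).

RES = [0xaa, 0xaa, 0x9f, 0x7c, 0x8e, 0x1c, 0xf9, 0xe4]

→ t0 |59|f9|9b|81|7c|9f|aa|d8|
→ t1 |e4|f9|1c|8e|7c|9f|aa|aa|
→ t2 |aa|aa|9f|7c|8e|1c|f9|e4|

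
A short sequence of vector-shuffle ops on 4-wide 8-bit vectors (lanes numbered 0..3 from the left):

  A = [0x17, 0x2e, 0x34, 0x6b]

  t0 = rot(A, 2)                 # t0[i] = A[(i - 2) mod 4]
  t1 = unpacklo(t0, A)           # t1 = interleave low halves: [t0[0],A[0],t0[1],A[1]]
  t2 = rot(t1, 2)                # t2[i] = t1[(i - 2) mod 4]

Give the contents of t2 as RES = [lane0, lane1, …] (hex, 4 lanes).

  t0: 34 6b 17 2e
  t1: 34 17 6b 2e
  t2: 6b 2e 34 17

RES = [0x6b, 0x2e, 0x34, 0x17]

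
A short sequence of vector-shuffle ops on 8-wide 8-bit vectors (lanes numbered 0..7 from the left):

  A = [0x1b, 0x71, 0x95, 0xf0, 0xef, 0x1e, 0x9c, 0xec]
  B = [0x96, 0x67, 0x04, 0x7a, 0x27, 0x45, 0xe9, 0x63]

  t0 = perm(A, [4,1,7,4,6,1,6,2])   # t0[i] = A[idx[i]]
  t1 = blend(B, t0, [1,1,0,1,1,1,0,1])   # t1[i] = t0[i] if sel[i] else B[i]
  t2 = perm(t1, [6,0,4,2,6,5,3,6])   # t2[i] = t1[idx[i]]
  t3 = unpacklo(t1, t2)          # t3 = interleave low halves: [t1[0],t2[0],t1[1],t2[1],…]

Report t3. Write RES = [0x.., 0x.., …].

RES = [ 0xef  0xe9  0x71  0xef  0x04  0x9c  0xef  0x04 ]

  t0: ef 71 ec ef 9c 71 9c 95
  t1: ef 71 04 ef 9c 71 e9 95
  t2: e9 ef 9c 04 e9 71 ef e9
  t3: ef e9 71 ef 04 9c ef 04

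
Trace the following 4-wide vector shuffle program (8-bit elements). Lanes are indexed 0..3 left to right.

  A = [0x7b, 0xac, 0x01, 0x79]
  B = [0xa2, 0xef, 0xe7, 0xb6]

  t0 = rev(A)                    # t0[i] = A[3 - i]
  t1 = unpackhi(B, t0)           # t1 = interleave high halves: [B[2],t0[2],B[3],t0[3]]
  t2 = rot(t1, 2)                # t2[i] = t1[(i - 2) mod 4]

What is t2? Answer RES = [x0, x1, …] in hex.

  t0: 79 01 ac 7b
  t1: e7 ac b6 7b
  t2: b6 7b e7 ac

RES = [ 0xb6  0x7b  0xe7  0xac ]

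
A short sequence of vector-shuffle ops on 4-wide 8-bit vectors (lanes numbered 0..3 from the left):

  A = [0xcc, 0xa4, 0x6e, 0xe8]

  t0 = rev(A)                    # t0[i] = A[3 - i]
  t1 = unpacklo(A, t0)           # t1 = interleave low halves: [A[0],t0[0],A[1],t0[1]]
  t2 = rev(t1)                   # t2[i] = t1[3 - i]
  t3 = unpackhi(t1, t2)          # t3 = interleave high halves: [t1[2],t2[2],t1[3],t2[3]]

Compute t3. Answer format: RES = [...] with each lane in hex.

RES = [0xa4, 0xe8, 0x6e, 0xcc]

  t0: e8 6e a4 cc
  t1: cc e8 a4 6e
  t2: 6e a4 e8 cc
  t3: a4 e8 6e cc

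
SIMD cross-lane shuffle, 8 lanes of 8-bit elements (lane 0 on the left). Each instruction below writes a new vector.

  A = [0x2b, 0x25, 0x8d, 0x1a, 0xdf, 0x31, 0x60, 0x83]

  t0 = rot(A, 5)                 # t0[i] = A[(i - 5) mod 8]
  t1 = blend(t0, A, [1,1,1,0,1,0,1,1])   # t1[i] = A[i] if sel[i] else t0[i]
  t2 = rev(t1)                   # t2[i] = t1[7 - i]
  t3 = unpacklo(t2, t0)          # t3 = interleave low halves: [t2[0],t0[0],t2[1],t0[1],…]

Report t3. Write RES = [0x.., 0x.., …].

t0 = [0x1a, 0xdf, 0x31, 0x60, 0x83, 0x2b, 0x25, 0x8d]
t1 = [0x2b, 0x25, 0x8d, 0x60, 0xdf, 0x2b, 0x60, 0x83]
t2 = [0x83, 0x60, 0x2b, 0xdf, 0x60, 0x8d, 0x25, 0x2b]
t3 = [0x83, 0x1a, 0x60, 0xdf, 0x2b, 0x31, 0xdf, 0x60]

RES = [0x83, 0x1a, 0x60, 0xdf, 0x2b, 0x31, 0xdf, 0x60]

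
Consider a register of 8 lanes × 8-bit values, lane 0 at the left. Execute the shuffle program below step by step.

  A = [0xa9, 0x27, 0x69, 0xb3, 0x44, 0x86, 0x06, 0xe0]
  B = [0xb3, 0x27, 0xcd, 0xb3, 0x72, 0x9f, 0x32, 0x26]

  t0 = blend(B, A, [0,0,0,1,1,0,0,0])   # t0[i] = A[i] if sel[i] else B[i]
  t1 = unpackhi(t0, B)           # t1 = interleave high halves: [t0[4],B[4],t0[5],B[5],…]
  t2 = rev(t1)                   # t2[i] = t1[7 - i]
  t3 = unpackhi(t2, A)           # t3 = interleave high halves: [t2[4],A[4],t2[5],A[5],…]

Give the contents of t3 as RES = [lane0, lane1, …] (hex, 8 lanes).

→ t0 |b3|27|cd|b3|44|9f|32|26|
→ t1 |44|72|9f|9f|32|32|26|26|
→ t2 |26|26|32|32|9f|9f|72|44|
→ t3 |9f|44|9f|86|72|06|44|e0|

RES = [ 0x9f  0x44  0x9f  0x86  0x72  0x06  0x44  0xe0 ]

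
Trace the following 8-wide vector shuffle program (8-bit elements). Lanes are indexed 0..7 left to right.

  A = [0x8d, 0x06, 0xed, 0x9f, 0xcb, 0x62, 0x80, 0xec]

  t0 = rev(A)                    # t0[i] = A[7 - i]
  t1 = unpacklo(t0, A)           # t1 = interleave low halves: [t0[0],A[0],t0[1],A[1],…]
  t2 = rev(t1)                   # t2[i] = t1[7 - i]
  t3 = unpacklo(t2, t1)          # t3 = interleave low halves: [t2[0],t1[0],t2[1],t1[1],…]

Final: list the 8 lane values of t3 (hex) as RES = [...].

t0 = [0xec, 0x80, 0x62, 0xcb, 0x9f, 0xed, 0x06, 0x8d]
t1 = [0xec, 0x8d, 0x80, 0x06, 0x62, 0xed, 0xcb, 0x9f]
t2 = [0x9f, 0xcb, 0xed, 0x62, 0x06, 0x80, 0x8d, 0xec]
t3 = [0x9f, 0xec, 0xcb, 0x8d, 0xed, 0x80, 0x62, 0x06]

RES = [ 0x9f  0xec  0xcb  0x8d  0xed  0x80  0x62  0x06 ]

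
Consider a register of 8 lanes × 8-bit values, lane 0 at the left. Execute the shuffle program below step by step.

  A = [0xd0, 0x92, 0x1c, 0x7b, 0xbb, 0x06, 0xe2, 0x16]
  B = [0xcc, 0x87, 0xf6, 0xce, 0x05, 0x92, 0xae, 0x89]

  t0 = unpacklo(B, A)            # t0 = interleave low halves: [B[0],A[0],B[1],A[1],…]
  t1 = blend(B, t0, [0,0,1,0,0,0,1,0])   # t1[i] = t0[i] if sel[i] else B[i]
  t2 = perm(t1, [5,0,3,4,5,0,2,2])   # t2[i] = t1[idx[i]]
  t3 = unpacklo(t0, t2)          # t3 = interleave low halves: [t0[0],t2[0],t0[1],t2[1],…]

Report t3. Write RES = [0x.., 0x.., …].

  t0: cc d0 87 92 f6 1c ce 7b
  t1: cc 87 87 ce 05 92 ce 89
  t2: 92 cc ce 05 92 cc 87 87
  t3: cc 92 d0 cc 87 ce 92 05

RES = [ 0xcc  0x92  0xd0  0xcc  0x87  0xce  0x92  0x05 ]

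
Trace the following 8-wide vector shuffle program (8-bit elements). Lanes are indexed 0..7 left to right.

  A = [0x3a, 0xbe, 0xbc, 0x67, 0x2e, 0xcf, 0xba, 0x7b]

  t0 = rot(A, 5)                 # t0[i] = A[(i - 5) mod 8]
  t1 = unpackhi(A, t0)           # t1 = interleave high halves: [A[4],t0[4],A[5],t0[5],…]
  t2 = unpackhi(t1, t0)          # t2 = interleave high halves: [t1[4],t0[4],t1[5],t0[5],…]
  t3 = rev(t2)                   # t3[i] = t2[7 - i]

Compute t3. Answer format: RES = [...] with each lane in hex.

  t0: 67 2e cf ba 7b 3a be bc
  t1: 2e 7b cf 3a ba be 7b bc
  t2: ba 7b be 3a 7b be bc bc
  t3: bc bc be 7b 3a be 7b ba

RES = [0xbc, 0xbc, 0xbe, 0x7b, 0x3a, 0xbe, 0x7b, 0xba]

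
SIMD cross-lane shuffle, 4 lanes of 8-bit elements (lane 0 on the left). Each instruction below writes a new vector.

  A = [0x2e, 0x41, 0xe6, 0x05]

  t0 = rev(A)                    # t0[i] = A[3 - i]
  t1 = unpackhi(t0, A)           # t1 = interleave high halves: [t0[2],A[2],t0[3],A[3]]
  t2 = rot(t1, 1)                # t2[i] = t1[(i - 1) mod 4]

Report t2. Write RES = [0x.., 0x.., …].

RES = [0x05, 0x41, 0xe6, 0x2e]

→ t0 |05|e6|41|2e|
→ t1 |41|e6|2e|05|
→ t2 |05|41|e6|2e|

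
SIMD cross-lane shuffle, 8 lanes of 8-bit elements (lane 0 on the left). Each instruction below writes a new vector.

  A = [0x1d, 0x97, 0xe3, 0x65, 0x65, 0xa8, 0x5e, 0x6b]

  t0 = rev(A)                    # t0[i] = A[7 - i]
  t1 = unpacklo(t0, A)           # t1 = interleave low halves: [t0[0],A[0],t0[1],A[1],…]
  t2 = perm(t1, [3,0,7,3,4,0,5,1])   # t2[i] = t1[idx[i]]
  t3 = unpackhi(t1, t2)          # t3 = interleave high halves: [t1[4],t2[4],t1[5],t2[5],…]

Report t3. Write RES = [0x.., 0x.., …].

→ t0 |6b|5e|a8|65|65|e3|97|1d|
→ t1 |6b|1d|5e|97|a8|e3|65|65|
→ t2 |97|6b|65|97|a8|6b|e3|1d|
→ t3 |a8|a8|e3|6b|65|e3|65|1d|

RES = [ 0xa8  0xa8  0xe3  0x6b  0x65  0xe3  0x65  0x1d ]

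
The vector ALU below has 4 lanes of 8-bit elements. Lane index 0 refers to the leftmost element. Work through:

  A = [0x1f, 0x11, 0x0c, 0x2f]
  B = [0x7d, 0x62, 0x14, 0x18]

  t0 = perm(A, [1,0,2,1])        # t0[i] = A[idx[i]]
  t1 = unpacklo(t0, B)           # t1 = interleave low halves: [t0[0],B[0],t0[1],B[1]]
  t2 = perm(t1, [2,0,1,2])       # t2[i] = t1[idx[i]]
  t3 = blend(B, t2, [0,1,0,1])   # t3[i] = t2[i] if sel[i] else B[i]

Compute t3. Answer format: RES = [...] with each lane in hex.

RES = [0x7d, 0x11, 0x14, 0x1f]

t0 = [0x11, 0x1f, 0x0c, 0x11]
t1 = [0x11, 0x7d, 0x1f, 0x62]
t2 = [0x1f, 0x11, 0x7d, 0x1f]
t3 = [0x7d, 0x11, 0x14, 0x1f]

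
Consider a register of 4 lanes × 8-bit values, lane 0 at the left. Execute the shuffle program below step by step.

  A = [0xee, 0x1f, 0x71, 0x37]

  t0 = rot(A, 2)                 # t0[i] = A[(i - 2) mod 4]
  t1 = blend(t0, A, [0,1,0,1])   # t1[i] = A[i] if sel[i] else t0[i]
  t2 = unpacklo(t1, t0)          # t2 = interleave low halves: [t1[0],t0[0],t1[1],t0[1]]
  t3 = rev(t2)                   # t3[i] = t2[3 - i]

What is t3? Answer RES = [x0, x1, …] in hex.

→ t0 |71|37|ee|1f|
→ t1 |71|1f|ee|37|
→ t2 |71|71|1f|37|
→ t3 |37|1f|71|71|

RES = [0x37, 0x1f, 0x71, 0x71]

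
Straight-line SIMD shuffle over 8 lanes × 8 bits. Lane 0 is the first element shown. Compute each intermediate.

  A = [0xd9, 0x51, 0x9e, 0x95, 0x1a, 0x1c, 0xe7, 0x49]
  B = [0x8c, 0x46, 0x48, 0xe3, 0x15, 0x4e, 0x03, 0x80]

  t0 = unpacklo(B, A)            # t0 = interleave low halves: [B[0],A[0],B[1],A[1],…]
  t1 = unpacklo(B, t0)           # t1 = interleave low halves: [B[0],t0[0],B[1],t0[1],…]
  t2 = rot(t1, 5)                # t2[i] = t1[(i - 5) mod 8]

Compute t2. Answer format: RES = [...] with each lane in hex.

t0 = [0x8c, 0xd9, 0x46, 0x51, 0x48, 0x9e, 0xe3, 0x95]
t1 = [0x8c, 0x8c, 0x46, 0xd9, 0x48, 0x46, 0xe3, 0x51]
t2 = [0xd9, 0x48, 0x46, 0xe3, 0x51, 0x8c, 0x8c, 0x46]

RES = [0xd9, 0x48, 0x46, 0xe3, 0x51, 0x8c, 0x8c, 0x46]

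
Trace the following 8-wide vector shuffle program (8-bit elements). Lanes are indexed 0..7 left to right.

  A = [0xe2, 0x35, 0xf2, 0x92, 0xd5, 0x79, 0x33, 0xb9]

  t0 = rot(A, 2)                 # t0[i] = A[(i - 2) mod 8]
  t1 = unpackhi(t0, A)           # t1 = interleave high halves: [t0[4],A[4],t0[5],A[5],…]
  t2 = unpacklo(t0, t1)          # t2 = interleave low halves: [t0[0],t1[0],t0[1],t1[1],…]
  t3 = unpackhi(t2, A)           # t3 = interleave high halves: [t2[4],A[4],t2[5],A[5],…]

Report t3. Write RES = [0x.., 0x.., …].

t0 = [0x33, 0xb9, 0xe2, 0x35, 0xf2, 0x92, 0xd5, 0x79]
t1 = [0xf2, 0xd5, 0x92, 0x79, 0xd5, 0x33, 0x79, 0xb9]
t2 = [0x33, 0xf2, 0xb9, 0xd5, 0xe2, 0x92, 0x35, 0x79]
t3 = [0xe2, 0xd5, 0x92, 0x79, 0x35, 0x33, 0x79, 0xb9]

RES = [ 0xe2  0xd5  0x92  0x79  0x35  0x33  0x79  0xb9 ]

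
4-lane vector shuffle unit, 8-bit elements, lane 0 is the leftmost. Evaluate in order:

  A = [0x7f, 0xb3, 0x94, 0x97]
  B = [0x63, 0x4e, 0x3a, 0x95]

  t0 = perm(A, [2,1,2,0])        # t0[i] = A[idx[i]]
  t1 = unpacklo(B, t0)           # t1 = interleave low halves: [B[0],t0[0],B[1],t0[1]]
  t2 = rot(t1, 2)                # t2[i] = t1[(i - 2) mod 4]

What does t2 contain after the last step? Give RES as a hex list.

RES = [ 0x4e  0xb3  0x63  0x94 ]

  t0: 94 b3 94 7f
  t1: 63 94 4e b3
  t2: 4e b3 63 94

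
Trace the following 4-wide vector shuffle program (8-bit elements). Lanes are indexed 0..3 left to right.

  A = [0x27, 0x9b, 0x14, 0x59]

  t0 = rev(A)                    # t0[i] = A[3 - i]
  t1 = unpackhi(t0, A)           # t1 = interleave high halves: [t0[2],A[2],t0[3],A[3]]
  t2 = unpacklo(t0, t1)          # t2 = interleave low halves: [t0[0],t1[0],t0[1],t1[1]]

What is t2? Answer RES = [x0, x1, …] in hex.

t0 = [0x59, 0x14, 0x9b, 0x27]
t1 = [0x9b, 0x14, 0x27, 0x59]
t2 = [0x59, 0x9b, 0x14, 0x14]

RES = [0x59, 0x9b, 0x14, 0x14]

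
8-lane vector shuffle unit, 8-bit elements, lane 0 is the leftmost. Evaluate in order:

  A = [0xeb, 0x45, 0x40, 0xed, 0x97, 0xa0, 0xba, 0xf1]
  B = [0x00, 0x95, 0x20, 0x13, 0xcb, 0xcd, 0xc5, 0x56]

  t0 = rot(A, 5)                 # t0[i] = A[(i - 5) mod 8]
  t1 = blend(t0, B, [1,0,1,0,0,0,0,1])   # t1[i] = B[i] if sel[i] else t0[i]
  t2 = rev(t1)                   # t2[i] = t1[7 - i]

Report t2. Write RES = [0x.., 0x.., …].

→ t0 |ed|97|a0|ba|f1|eb|45|40|
→ t1 |00|97|20|ba|f1|eb|45|56|
→ t2 |56|45|eb|f1|ba|20|97|00|

RES = [0x56, 0x45, 0xeb, 0xf1, 0xba, 0x20, 0x97, 0x00]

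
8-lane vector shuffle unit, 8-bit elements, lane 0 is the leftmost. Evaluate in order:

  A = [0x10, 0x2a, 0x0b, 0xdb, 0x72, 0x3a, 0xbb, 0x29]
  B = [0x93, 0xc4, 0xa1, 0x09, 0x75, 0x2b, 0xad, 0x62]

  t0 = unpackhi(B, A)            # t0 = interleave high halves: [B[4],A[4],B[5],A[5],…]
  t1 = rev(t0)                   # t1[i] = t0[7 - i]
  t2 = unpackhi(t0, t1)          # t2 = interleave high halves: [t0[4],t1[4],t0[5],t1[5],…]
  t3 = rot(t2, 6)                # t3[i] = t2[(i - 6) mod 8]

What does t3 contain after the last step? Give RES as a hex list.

RES = [0xbb, 0x2b, 0x62, 0x72, 0x29, 0x75, 0xad, 0x3a]

  t0: 75 72 2b 3a ad bb 62 29
  t1: 29 62 bb ad 3a 2b 72 75
  t2: ad 3a bb 2b 62 72 29 75
  t3: bb 2b 62 72 29 75 ad 3a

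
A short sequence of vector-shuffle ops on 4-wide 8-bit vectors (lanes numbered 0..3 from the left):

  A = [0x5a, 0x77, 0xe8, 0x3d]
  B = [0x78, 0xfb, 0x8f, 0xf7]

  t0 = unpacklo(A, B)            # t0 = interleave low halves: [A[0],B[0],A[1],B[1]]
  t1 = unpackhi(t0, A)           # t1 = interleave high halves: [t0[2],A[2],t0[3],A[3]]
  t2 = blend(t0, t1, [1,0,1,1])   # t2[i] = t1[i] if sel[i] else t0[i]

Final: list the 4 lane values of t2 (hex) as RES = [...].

RES = [0x77, 0x78, 0xfb, 0x3d]

  t0: 5a 78 77 fb
  t1: 77 e8 fb 3d
  t2: 77 78 fb 3d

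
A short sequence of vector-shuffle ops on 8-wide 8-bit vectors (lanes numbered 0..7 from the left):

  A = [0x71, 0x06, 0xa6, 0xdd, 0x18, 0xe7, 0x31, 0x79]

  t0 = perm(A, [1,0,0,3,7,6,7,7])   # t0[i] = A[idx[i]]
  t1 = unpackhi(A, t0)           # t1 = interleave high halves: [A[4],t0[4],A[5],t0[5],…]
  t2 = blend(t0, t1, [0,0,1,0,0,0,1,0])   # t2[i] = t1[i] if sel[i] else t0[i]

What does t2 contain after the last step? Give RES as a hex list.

RES = [0x06, 0x71, 0xe7, 0xdd, 0x79, 0x31, 0x79, 0x79]

→ t0 |06|71|71|dd|79|31|79|79|
→ t1 |18|79|e7|31|31|79|79|79|
→ t2 |06|71|e7|dd|79|31|79|79|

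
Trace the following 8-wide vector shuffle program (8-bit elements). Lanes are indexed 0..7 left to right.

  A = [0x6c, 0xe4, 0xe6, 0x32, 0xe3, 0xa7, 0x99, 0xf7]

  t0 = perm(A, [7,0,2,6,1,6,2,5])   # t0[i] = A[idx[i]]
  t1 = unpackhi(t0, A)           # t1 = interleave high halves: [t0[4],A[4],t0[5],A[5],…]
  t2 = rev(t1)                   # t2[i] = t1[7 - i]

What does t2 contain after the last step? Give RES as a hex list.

RES = [ 0xf7  0xa7  0x99  0xe6  0xa7  0x99  0xe3  0xe4 ]

t0 = [0xf7, 0x6c, 0xe6, 0x99, 0xe4, 0x99, 0xe6, 0xa7]
t1 = [0xe4, 0xe3, 0x99, 0xa7, 0xe6, 0x99, 0xa7, 0xf7]
t2 = [0xf7, 0xa7, 0x99, 0xe6, 0xa7, 0x99, 0xe3, 0xe4]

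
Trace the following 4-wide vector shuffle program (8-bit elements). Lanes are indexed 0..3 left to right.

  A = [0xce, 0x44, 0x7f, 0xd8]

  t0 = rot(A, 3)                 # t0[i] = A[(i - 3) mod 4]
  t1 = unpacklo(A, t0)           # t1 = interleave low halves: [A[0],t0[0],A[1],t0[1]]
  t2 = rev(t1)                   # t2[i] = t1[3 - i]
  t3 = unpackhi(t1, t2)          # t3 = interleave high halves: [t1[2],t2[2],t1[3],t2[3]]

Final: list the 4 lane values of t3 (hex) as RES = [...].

→ t0 |44|7f|d8|ce|
→ t1 |ce|44|44|7f|
→ t2 |7f|44|44|ce|
→ t3 |44|44|7f|ce|

RES = [ 0x44  0x44  0x7f  0xce ]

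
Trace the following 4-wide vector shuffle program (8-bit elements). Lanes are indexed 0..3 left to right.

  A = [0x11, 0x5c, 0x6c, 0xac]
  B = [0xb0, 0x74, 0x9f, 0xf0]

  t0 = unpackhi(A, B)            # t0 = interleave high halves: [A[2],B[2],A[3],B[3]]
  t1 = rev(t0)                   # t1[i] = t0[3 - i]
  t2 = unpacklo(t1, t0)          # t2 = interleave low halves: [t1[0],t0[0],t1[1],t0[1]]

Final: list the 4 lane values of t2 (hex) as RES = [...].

t0 = [0x6c, 0x9f, 0xac, 0xf0]
t1 = [0xf0, 0xac, 0x9f, 0x6c]
t2 = [0xf0, 0x6c, 0xac, 0x9f]

RES = [ 0xf0  0x6c  0xac  0x9f ]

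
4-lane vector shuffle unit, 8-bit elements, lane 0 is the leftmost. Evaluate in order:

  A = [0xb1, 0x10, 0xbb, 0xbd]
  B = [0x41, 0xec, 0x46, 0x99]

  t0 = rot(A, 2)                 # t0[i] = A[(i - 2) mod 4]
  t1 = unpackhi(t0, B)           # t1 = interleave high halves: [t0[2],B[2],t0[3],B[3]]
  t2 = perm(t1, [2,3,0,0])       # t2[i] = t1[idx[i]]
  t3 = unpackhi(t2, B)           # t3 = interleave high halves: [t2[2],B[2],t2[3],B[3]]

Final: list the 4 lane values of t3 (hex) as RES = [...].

RES = [ 0xb1  0x46  0xb1  0x99 ]

→ t0 |bb|bd|b1|10|
→ t1 |b1|46|10|99|
→ t2 |10|99|b1|b1|
→ t3 |b1|46|b1|99|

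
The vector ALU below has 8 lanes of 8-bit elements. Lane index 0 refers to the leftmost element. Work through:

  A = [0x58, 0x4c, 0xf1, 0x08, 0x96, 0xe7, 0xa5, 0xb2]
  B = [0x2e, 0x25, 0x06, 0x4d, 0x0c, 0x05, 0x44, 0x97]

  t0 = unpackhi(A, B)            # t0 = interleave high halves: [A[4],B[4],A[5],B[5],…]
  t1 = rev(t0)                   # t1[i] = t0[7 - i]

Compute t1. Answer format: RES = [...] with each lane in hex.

RES = [ 0x97  0xb2  0x44  0xa5  0x05  0xe7  0x0c  0x96 ]

t0 = [0x96, 0x0c, 0xe7, 0x05, 0xa5, 0x44, 0xb2, 0x97]
t1 = [0x97, 0xb2, 0x44, 0xa5, 0x05, 0xe7, 0x0c, 0x96]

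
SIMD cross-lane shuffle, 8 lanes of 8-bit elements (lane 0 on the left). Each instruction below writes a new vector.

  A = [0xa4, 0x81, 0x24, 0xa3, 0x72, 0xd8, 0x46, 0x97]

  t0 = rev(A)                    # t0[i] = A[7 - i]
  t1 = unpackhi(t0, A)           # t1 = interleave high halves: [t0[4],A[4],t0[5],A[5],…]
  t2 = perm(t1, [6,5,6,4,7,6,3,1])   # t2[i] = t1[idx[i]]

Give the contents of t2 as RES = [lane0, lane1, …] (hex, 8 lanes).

  t0: 97 46 d8 72 a3 24 81 a4
  t1: a3 72 24 d8 81 46 a4 97
  t2: a4 46 a4 81 97 a4 d8 72

RES = [ 0xa4  0x46  0xa4  0x81  0x97  0xa4  0xd8  0x72 ]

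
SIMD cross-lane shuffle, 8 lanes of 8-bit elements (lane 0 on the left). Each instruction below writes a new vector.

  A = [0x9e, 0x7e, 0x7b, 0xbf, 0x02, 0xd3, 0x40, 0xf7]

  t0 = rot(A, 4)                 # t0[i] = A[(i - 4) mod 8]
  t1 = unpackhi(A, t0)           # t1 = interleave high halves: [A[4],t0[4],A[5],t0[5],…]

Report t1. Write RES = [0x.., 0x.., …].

→ t0 |02|d3|40|f7|9e|7e|7b|bf|
→ t1 |02|9e|d3|7e|40|7b|f7|bf|

RES = [ 0x02  0x9e  0xd3  0x7e  0x40  0x7b  0xf7  0xbf ]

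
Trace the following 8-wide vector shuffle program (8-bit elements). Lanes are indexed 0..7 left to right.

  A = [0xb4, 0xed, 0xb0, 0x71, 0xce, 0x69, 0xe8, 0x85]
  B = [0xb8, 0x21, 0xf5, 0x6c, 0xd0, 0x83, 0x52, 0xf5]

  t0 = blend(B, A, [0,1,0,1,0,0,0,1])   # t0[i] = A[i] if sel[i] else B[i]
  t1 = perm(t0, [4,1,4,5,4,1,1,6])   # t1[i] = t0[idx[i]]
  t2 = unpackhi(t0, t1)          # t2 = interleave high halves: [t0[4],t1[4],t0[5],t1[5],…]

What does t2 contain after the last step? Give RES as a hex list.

RES = [0xd0, 0xd0, 0x83, 0xed, 0x52, 0xed, 0x85, 0x52]

  t0: b8 ed f5 71 d0 83 52 85
  t1: d0 ed d0 83 d0 ed ed 52
  t2: d0 d0 83 ed 52 ed 85 52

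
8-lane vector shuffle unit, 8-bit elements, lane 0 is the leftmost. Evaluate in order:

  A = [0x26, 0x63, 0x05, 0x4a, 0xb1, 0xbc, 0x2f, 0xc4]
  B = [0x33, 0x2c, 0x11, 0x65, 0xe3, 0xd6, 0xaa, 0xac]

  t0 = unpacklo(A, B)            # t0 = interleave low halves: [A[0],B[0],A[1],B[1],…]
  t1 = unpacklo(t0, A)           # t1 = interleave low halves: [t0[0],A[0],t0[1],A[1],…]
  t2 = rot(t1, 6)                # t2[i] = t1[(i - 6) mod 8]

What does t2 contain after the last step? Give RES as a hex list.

RES = [0x33, 0x63, 0x63, 0x05, 0x2c, 0x4a, 0x26, 0x26]

  t0: 26 33 63 2c 05 11 4a 65
  t1: 26 26 33 63 63 05 2c 4a
  t2: 33 63 63 05 2c 4a 26 26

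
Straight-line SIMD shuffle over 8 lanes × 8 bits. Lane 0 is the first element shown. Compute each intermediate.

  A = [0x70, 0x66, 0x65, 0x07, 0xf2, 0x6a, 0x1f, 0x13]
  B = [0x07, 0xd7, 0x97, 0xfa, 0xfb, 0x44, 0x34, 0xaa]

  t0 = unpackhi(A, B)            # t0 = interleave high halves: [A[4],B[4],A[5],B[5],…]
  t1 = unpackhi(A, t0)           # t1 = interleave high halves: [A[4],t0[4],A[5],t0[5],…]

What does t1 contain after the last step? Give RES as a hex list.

RES = [ 0xf2  0x1f  0x6a  0x34  0x1f  0x13  0x13  0xaa ]

  t0: f2 fb 6a 44 1f 34 13 aa
  t1: f2 1f 6a 34 1f 13 13 aa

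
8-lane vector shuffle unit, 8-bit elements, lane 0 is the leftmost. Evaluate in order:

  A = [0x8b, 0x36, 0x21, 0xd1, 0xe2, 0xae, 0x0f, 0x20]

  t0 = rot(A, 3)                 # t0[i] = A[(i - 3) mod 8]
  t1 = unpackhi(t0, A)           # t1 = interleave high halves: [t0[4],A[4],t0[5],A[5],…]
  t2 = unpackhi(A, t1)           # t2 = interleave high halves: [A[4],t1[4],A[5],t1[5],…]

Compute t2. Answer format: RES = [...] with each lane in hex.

t0 = [0xae, 0x0f, 0x20, 0x8b, 0x36, 0x21, 0xd1, 0xe2]
t1 = [0x36, 0xe2, 0x21, 0xae, 0xd1, 0x0f, 0xe2, 0x20]
t2 = [0xe2, 0xd1, 0xae, 0x0f, 0x0f, 0xe2, 0x20, 0x20]

RES = [ 0xe2  0xd1  0xae  0x0f  0x0f  0xe2  0x20  0x20 ]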